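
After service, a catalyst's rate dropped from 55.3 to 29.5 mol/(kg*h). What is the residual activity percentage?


Activity (%) = (rate_used / rate_fresh) * 100
rate_used = 29.5, rate_fresh = 55.3
= (29.5 / 55.3) * 100
= 0.5335 * 100 = 53.35

53.35 %


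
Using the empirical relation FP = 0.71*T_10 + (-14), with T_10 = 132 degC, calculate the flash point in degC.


FP = 0.71 * 132 + (-14) = 79.72

79.72 degC


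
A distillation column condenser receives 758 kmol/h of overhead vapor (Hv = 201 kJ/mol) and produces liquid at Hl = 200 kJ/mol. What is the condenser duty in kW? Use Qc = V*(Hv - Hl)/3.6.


Qc = 758 * (201 - 200) / 3.6 = 758 * 1 / 3.6 = 210.6

210.6 kW


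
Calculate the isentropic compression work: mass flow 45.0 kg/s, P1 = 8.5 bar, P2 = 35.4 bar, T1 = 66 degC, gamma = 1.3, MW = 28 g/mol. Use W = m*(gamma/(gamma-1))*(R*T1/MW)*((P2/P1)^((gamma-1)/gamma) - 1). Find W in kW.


Isentropic work: W = m*(gamma/(gamma-1))*(R*T1/MW)*((P2/P1)^((gamma-1)/gamma) - 1)
T1 = 66 + 273.15 = 339.15 K
Pressure ratio = 35.4 / 8.5 = 4.16471
Exponent = (1.3 - 1)/1.3 = 0.230769
(P2/P1)^exp - 1 = 4.16471^0.230769 - 1 = 0.389892
W = 45.0 * 1.3 / 0.3 * 8.314 * 339.15 / 28 * 0.389892 = 7656

7656 kW


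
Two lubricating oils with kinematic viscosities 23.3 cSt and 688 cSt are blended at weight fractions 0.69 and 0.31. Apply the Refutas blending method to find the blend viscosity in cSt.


Refutas method: VBN_i = 14.534*ln(ln(visc_i + 0.8)) + 10.975, blended linearly by mass fraction; since VBN is linear in VBI_i = ln(ln(visc_i + 0.8)) and the fractions sum to 1, blend VBI directly: visc = exp(exp(VBI_blend)) - 0.8
VBI_1 = ln(ln(23.3 + 0.8)) = 1.15758
VBI_2 = ln(ln(688 + 0.8)) = 1.87716
VBI_blend = 0.69 * 1.15758 + 0.31 * 1.87716 = 1.38065
visc_blend = exp(exp(1.38065)) - 0.8 = 52.58

52.58 cSt


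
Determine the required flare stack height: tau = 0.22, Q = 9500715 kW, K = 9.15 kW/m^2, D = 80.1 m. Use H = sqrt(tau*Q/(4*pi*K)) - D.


tau*Q/(4*pi*K) = 0.22 * 9500715 / (4 * pi * 9.15) = 18178.1
sqrt(18178.1) = 134.826
H = 134.826 - 80.1 = 54.73

54.73 m


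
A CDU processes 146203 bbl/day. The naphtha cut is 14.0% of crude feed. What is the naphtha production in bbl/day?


Crude throughput = 146203 bbl/day
Fraction yield = 14.0%
yield = throughput * fraction / 100
yield = 146203 * 14.0 / 100 = 20468.42

20468.42 bbl/day


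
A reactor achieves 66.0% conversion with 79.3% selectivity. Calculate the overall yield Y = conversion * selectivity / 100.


Overall yield = conversion (%) * selectivity (%) / 100
Conversion = 66.0%, Selectivity = 79.3%
Y = 66.0 * 79.3 / 100
= 52.338 %

52.338 %


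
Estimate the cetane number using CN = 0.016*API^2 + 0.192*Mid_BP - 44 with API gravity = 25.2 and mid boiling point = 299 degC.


CN = 0.016 * 25.2^2 + 0.192 * 299 - 44
CN = 10.16064 + 57.408 - 44 = 23.56864

23.56864


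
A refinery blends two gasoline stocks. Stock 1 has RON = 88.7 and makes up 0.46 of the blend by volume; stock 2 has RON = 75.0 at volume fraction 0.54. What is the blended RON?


Linear blending: RON_blend = sum(vi * RONi)
Contribution 1: 0.46 * 88.7 = 40.802
Contribution 2: 0.54 * 75.0 = 40.5
RON_blend = 40.802 + 40.5 = 81.302

81.302


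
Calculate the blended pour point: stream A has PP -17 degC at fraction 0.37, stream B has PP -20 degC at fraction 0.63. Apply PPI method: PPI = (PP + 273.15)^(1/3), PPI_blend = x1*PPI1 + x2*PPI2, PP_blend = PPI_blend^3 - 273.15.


PPI_1 = (-17 + 273.15)^(1/3) = 6.350844
PPI_2 = (-20 + 273.15)^(1/3) = 6.325953
PPI_blend = 0.37 * 6.350844 + 0.63 * 6.325953 = 6.335163
PP_blend = 6.335163^3 - 273.15 = 254.2573 - 273.15 = -18.89

-18.89 degC


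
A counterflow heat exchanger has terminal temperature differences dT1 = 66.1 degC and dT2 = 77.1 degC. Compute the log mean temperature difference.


LMTD = (dT1 - dT2) / ln(dT1/dT2)
= (66.1 - 77.1) / ln(66.1 / 77.1) = -11 / -0.153935 = 71.46

71.46 degC


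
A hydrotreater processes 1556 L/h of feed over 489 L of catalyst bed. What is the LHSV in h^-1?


LHSV = volumetric feed rate / catalyst volume
= 1556 L/h / 489 L
= 3.182 h^-1

3.182 h^-1


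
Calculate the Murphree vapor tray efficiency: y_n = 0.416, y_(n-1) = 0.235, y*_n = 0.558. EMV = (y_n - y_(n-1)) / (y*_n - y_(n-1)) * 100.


Murphree vapor efficiency: EMV = (y_n - y_(n-1)) / (y*_n - y_(n-1)) * 100
EMV = (0.416 - 0.235) / (0.558 - 0.235) * 100 = 0.181 / 0.323 * 100 = 56.04

56.04 %


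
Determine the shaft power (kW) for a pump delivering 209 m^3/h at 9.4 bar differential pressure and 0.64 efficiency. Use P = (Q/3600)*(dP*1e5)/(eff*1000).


Q = 209 / 3600 = 0.0580556 m^3/s
P = 0.0580556 * (9.4 * 1e5) / 0.64 / 1000 = 85.27

85.27 kW


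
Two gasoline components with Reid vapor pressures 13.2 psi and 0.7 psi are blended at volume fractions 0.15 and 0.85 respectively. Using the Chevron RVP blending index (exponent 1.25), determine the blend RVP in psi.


Chevron index: RVP_blend = (sum xi*RVPi^1.25)^(1/1.25)
RVP^1.25 terms: 0.15 * 13.2^1.25 + 0.85 * 0.7^1.25 = 4.3183
RVP_blend = 4.3183^(1/1.25) = 3.223

3.223 psi


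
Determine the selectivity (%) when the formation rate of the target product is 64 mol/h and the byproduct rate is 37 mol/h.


Selectivity = desired / (desired + undesired) * 100
Total products = 64 + 37 = 101 mol/h
S = 64 / 101 * 100
= 0.6337 * 100
= 63.37 %

63.37 %


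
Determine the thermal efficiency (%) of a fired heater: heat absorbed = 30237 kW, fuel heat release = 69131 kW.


Furnace efficiency = Q_absorbed / Q_fuel * 100
= 30237 / 69131 * 100 = 43.74

43.74 %


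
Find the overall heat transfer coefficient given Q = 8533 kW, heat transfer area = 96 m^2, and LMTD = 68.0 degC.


From Q = U*A*LMTD, U = Q / (A * LMTD)
U = 8533 / (96 * 68.0) = 8533 / 6528 = 1.307

1.307 kW/(m^2*K)


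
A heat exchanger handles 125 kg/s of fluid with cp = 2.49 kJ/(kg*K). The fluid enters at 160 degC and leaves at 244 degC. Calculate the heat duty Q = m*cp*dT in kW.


Q = m_dot * cp * delta_T
delta_T = 244 - 160 = 84 K
Q = 125 * 2.49 * 84
= 311.25 * 84
= 26145 kW

26145 kW


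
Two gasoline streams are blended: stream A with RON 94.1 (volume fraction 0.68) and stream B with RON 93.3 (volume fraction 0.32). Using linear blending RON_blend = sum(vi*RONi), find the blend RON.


Linear blending: RON_blend = sum(vi * RONi)
Contribution 1: 0.68 * 94.1 = 63.988
Contribution 2: 0.32 * 93.3 = 29.856
RON_blend = 63.988 + 29.856 = 93.844

93.844


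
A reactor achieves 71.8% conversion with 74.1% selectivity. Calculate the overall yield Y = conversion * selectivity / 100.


Overall yield = conversion (%) * selectivity (%) / 100
Conversion = 71.8%, Selectivity = 74.1%
Y = 71.8 * 74.1 / 100
= 53.2038 %

53.2038 %


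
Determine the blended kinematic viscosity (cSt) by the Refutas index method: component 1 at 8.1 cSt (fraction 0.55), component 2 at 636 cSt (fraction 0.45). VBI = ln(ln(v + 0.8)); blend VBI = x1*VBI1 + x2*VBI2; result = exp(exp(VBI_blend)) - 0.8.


Refutas method: VBN_i = 14.534*ln(ln(visc_i + 0.8)) + 10.975, blended linearly by mass fraction; since VBN is linear in VBI_i = ln(ln(visc_i + 0.8)) and the fractions sum to 1, blend VBI directly: visc = exp(exp(VBI_blend)) - 0.8
VBI_1 = ln(ln(8.1 + 0.8)) = 0.782097
VBI_2 = ln(ln(636 + 0.8)) = 1.86508
VBI_blend = 0.55 * 0.782097 + 0.45 * 1.86508 = 1.26944
visc_blend = exp(exp(1.26944)) - 0.8 = 34.32

34.32 cSt


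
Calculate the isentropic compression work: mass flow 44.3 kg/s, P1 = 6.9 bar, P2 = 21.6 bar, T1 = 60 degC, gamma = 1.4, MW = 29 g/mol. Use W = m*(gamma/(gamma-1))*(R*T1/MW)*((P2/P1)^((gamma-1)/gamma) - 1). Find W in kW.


Isentropic work: W = m*(gamma/(gamma-1))*(R*T1/MW)*((P2/P1)^((gamma-1)/gamma) - 1)
T1 = 60 + 273.15 = 333.15 K
Pressure ratio = 21.6 / 6.9 = 3.13043
Exponent = (1.4 - 1)/1.4 = 0.285714
(P2/P1)^exp - 1 = 3.13043^0.285714 - 1 = 0.385482
W = 44.3 * 1.4 / 0.4 * 8.314 * 333.15 / 29 * 0.385482 = 5709

5709 kW


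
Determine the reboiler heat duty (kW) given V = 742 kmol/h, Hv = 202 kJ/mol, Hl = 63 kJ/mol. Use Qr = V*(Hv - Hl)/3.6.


Qr = 742 * (202 - 63) / 3.6 = 742 * 139 / 3.6 = 28650

28650 kW


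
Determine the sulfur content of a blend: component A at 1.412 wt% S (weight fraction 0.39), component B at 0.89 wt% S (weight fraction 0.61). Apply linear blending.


Linear sulfur blending: S_blend = x1*S1 + x2*S2
Contribution 1: 0.39 * 1.412 = 0.55068 wt%
Contribution 2: 0.61 * 0.89 = 0.5429 wt%
S_blend = 0.55068 + 0.5429 = 1.09358

1.09358 wt%


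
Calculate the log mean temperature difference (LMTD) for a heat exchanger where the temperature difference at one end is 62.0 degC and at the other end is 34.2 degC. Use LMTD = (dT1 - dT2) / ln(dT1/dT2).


LMTD = (dT1 - dT2) / ln(dT1/dT2)
= (62.0 - 34.2) / ln(62.0 / 34.2) = 27.8 / 0.594909 = 46.73

46.73 degC


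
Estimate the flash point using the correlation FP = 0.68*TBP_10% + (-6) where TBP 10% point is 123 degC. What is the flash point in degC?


FP = 0.68 * 123 + (-6) = 77.64

77.64 degC


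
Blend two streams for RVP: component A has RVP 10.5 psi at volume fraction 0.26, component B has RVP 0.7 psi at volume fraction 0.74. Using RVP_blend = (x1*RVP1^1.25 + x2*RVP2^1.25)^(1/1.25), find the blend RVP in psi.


Chevron index: RVP_blend = (sum xi*RVPi^1.25)^(1/1.25)
RVP^1.25 terms: 0.26 * 10.5^1.25 + 0.74 * 0.7^1.25 = 5.38809
RVP_blend = 5.38809^(1/1.25) = 3.847

3.847 psi


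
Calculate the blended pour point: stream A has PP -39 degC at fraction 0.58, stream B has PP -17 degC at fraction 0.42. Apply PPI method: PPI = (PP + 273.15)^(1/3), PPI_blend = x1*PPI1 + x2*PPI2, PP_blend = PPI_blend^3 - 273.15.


PPI_1 = (-39 + 273.15)^(1/3) = 6.163557
PPI_2 = (-17 + 273.15)^(1/3) = 6.350844
PPI_blend = 0.58 * 6.163557 + 0.42 * 6.350844 = 6.242218
PP_blend = 6.242218^3 - 273.15 = 243.2298 - 273.15 = -29.92

-29.92 degC


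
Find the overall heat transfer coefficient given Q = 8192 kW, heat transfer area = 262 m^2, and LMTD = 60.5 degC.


From Q = U*A*LMTD, U = Q / (A * LMTD)
U = 8192 / (262 * 60.5) = 8192 / 15851 = 0.5168

0.5168 kW/(m^2*K)


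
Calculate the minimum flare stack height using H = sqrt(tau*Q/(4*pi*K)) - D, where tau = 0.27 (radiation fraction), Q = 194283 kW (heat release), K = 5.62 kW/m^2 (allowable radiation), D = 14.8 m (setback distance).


tau*Q/(4*pi*K) = 0.27 * 194283 / (4 * pi * 5.62) = 742.767
sqrt(742.767) = 27.2538
H = 27.2538 - 14.8 = 12.45

12.45 m


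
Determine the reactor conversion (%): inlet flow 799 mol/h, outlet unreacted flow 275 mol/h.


X = (F_in - F_out) / F_in * 100
Moles reacted = 799 - 275 = 524
X = 524 / 799 * 100
= 0.6558 * 100
= 65.58 %

65.58 %


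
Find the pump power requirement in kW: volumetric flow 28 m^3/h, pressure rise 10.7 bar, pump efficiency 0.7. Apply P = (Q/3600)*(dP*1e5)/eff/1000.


Q = 28 / 3600 = 0.00777778 m^3/s
P = 0.00777778 * (10.7 * 1e5) / 0.7 / 1000 = 11.89

11.89 kW


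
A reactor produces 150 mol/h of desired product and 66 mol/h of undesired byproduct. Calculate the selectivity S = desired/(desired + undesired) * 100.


Selectivity = desired / (desired + undesired) * 100
Total products = 150 + 66 = 216 mol/h
S = 150 / 216 * 100
= 0.6944 * 100
= 69.44 %

69.44 %


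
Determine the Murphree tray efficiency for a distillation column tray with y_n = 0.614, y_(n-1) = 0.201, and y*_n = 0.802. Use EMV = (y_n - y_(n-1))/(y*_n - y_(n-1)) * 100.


Murphree vapor efficiency: EMV = (y_n - y_(n-1)) / (y*_n - y_(n-1)) * 100
EMV = (0.614 - 0.201) / (0.802 - 0.201) * 100 = 0.413 / 0.601 * 100 = 68.72

68.72 %


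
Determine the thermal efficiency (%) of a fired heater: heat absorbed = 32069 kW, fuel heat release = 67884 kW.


Furnace efficiency = Q_absorbed / Q_fuel * 100
= 32069 / 67884 * 100 = 47.24

47.24 %


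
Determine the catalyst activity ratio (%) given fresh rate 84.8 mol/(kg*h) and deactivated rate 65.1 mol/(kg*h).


Activity (%) = (rate_used / rate_fresh) * 100
rate_used = 65.1, rate_fresh = 84.8
= (65.1 / 84.8) * 100
= 0.7677 * 100 = 76.77

76.77 %


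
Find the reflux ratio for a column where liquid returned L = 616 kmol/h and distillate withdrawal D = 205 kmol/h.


Reflux ratio definition: R = L / D (liquid returned / distillate withdrawn)
L = 616 kmol/h, D = 205 kmol/h
R = 616 / 205 = 3.005

3.005


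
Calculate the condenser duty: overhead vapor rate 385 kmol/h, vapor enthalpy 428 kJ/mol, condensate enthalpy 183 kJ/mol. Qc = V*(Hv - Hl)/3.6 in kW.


Qc = 385 * (428 - 183) / 3.6 = 385 * 245 / 3.6 = 26200

26200 kW


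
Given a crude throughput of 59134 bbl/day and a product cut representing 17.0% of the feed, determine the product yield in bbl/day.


Crude throughput = 59134 bbl/day
Fraction yield = 17.0%
yield = throughput * fraction / 100
yield = 59134 * 17.0 / 100 = 10052.78

10052.78 bbl/day


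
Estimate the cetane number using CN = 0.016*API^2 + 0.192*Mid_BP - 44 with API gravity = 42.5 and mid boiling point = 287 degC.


CN = 0.016 * 42.5^2 + 0.192 * 287 - 44
CN = 28.9 + 55.104 - 44 = 40.004

40.004


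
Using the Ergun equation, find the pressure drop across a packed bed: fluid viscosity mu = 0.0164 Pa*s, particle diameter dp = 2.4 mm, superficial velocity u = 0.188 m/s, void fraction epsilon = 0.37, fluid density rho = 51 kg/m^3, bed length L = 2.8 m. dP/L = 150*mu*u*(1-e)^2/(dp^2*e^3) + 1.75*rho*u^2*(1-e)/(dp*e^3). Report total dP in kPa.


dp = 2.4 mm = 0.0024 m
Viscous term = 150*0.0164*0.188*(1-0.37)^2 / (0.0024^2*0.37^3) = 629139
Inertial term = 1.75*51*0.188^2*(1-0.37) / (0.0024*0.37^3) = 16347.4
dP/L = 629139 + 16347.4 = 645486 Pa/m
dP = 645486 * 2.8 / 1000 = 1807 kPa

1807 kPa


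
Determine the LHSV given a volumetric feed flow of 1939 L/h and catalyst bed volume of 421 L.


LHSV = volumetric feed rate / catalyst volume
= 1939 L/h / 421 L
= 4.606 h^-1

4.606 h^-1


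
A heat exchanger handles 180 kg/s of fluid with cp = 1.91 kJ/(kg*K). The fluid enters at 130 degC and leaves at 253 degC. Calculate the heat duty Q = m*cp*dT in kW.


Q = m_dot * cp * delta_T
delta_T = 253 - 130 = 123 K
Q = 180 * 1.91 * 123
= 343.8 * 123
= 42287.4 kW

42287.4 kW


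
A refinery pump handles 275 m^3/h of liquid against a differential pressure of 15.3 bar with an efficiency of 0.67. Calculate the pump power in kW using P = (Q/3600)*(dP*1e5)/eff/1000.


Q = 275 / 3600 = 0.0763889 m^3/s
P = 0.0763889 * (15.3 * 1e5) / 0.67 / 1000 = 174.4

174.4 kW


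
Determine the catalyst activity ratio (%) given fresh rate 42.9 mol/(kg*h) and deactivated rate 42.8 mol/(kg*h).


Activity (%) = (rate_used / rate_fresh) * 100
rate_used = 42.8, rate_fresh = 42.9
= (42.8 / 42.9) * 100
= 0.9977 * 100 = 99.77

99.77 %


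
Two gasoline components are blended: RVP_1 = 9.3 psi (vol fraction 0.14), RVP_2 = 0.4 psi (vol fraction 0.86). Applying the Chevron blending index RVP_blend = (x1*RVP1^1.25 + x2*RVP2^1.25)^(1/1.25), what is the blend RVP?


Chevron index: RVP_blend = (sum xi*RVPi^1.25)^(1/1.25)
RVP^1.25 terms: 0.14 * 9.3^1.25 + 0.86 * 0.4^1.25 = 2.54727
RVP_blend = 2.54727^(1/1.25) = 2.113

2.113 psi


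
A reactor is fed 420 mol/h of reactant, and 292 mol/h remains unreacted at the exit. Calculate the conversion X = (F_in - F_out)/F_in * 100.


X = (F_in - F_out) / F_in * 100
Moles reacted = 420 - 292 = 128
X = 128 / 420 * 100
= 0.3048 * 100
= 30.48 %

30.48 %


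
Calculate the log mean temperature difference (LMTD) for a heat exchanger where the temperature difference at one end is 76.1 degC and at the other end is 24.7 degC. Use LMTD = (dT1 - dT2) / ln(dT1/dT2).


LMTD = (dT1 - dT2) / ln(dT1/dT2)
= (76.1 - 24.7) / ln(76.1 / 24.7) = 51.4 / 1.12525 = 45.68

45.68 degC


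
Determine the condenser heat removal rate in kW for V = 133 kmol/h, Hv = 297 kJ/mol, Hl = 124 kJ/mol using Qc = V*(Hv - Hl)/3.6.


Qc = 133 * (297 - 124) / 3.6 = 133 * 173 / 3.6 = 6391

6391 kW


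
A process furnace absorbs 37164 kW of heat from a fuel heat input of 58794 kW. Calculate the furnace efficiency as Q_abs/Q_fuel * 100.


Furnace efficiency = Q_absorbed / Q_fuel * 100
= 37164 / 58794 * 100 = 63.21

63.21 %


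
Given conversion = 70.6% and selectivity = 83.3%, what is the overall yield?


Overall yield = conversion (%) * selectivity (%) / 100
Conversion = 70.6%, Selectivity = 83.3%
Y = 70.6 * 83.3 / 100
= 58.8098 %

58.8098 %


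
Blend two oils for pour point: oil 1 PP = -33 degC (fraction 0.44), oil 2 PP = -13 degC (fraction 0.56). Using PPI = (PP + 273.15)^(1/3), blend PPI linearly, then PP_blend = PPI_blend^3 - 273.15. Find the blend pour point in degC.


PPI_1 = (-33 + 273.15)^(1/3) = 6.215759
PPI_2 = (-13 + 273.15)^(1/3) = 6.383731
PPI_blend = 0.44 * 6.215759 + 0.56 * 6.383731 = 6.309823
PP_blend = 6.309823^3 - 273.15 = 251.2184 - 273.15 = -21.93

-21.93 degC


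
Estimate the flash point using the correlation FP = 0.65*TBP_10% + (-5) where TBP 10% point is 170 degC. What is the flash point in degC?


FP = 0.65 * 170 + (-5) = 105.5

105.5 degC


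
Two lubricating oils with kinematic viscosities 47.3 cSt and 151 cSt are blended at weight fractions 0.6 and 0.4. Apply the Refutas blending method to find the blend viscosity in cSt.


Refutas method: VBN_i = 14.534*ln(ln(visc_i + 0.8)) + 10.975, blended linearly by mass fraction; since VBN is linear in VBI_i = ln(ln(visc_i + 0.8)) and the fractions sum to 1, blend VBI directly: visc = exp(exp(VBI_blend)) - 0.8
VBI_1 = ln(ln(47.3 + 0.8)) = 1.3541
VBI_2 = ln(ln(151 + 0.8)) = 1.61394
VBI_blend = 0.6 * 1.3541 + 0.4 * 1.61394 = 1.45804
visc_blend = exp(exp(1.45804)) - 0.8 = 72.72

72.72 cSt


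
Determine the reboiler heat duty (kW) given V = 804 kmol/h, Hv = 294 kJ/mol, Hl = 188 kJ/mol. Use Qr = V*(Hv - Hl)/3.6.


Qr = 804 * (294 - 188) / 3.6 = 804 * 106 / 3.6 = 23670

23670 kW


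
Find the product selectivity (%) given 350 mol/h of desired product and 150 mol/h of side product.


Selectivity = desired / (desired + undesired) * 100
Total products = 350 + 150 = 500 mol/h
S = 350 / 500 * 100
= 0.7000 * 100
= 70.00 %

70.00 %


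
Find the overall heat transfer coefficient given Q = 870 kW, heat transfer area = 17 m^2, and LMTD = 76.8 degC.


From Q = U*A*LMTD, U = Q / (A * LMTD)
U = 870 / (17 * 76.8) = 870 / 1305.6 = 0.6664

0.6664 kW/(m^2*K)


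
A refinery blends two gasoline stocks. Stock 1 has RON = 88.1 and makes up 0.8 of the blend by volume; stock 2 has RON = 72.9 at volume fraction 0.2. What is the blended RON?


Linear blending: RON_blend = sum(vi * RONi)
Contribution 1: 0.8 * 88.1 = 70.48
Contribution 2: 0.2 * 72.9 = 14.58
RON_blend = 70.48 + 14.58 = 85.06

85.06


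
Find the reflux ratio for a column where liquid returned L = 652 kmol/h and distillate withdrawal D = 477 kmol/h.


Reflux ratio definition: R = L / D (liquid returned / distillate withdrawn)
L = 652 kmol/h, D = 477 kmol/h
R = 652 / 477 = 1.367

1.367


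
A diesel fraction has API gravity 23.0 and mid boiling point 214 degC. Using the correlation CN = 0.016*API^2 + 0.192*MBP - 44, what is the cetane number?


CN = 0.016 * 23.0^2 + 0.192 * 214 - 44
CN = 8.464 + 41.088 - 44 = 5.552

5.552


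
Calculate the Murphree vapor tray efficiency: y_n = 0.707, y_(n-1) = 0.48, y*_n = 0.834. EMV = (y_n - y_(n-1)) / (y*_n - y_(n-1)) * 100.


Murphree vapor efficiency: EMV = (y_n - y_(n-1)) / (y*_n - y_(n-1)) * 100
EMV = (0.707 - 0.48) / (0.834 - 0.48) * 100 = 0.227 / 0.354 * 100 = 64.12

64.12 %


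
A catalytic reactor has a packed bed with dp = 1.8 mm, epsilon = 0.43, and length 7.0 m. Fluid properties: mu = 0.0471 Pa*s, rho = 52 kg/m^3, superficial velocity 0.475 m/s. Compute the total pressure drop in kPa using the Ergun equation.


dp = 1.8 mm = 0.0018 m
Viscous term = 150*0.0471*0.475*(1-0.43)^2 / (0.0018^2*0.43^3) = 4232580
Inertial term = 1.75*52*0.475^2*(1-0.43) / (0.0018*0.43^3) = 81775.9
dP/L = 4232580 + 81775.9 = 4314360 Pa/m
dP = 4314360 * 7.0 / 1000 = 30200 kPa

30200 kPa


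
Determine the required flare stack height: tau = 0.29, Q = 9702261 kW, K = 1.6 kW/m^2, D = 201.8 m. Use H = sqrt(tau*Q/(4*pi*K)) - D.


tau*Q/(4*pi*K) = 0.29 * 9702261 / (4 * pi * 1.6) = 139940
sqrt(139940) = 374.086
H = 374.086 - 201.8 = 172.3

172.3 m


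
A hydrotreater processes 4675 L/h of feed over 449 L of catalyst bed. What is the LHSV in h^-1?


LHSV = volumetric feed rate / catalyst volume
= 4675 L/h / 449 L
= 10.41 h^-1

10.41 h^-1


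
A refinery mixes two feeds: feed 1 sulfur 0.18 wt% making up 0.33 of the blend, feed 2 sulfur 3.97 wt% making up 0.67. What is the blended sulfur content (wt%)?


Linear sulfur blending: S_blend = x1*S1 + x2*S2
Contribution 1: 0.33 * 0.18 = 0.0594 wt%
Contribution 2: 0.67 * 3.97 = 2.6599 wt%
S_blend = 0.0594 + 2.6599 = 2.7193

2.7193 wt%


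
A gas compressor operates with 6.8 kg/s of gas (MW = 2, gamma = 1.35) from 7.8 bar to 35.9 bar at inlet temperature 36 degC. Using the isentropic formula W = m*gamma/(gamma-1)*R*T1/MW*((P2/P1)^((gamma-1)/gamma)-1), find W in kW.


Isentropic work: W = m*(gamma/(gamma-1))*(R*T1/MW)*((P2/P1)^((gamma-1)/gamma) - 1)
T1 = 36 + 273.15 = 309.15 K
Pressure ratio = 35.9 / 7.8 = 4.60256
Exponent = (1.35 - 1)/1.35 = 0.259259
(P2/P1)^exp - 1 = 4.60256^0.259259 - 1 = 0.485554
W = 6.8 * 1.35 / 0.35 * 8.314 * 309.15 / 2 * 0.485554 = 16370

16370 kW


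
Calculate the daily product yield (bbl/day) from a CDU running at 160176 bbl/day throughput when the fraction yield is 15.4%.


Crude throughput = 160176 bbl/day
Fraction yield = 15.4%
yield = throughput * fraction / 100
yield = 160176 * 15.4 / 100 = 24667.104

24667.104 bbl/day


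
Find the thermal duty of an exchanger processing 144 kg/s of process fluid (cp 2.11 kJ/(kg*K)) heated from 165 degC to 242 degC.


Q = m_dot * cp * delta_T
delta_T = 242 - 165 = 77 K
Q = 144 * 2.11 * 77
= 303.84 * 77
= 23395.68 kW

23395.68 kW


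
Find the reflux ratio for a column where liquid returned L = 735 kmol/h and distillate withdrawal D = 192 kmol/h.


Reflux ratio definition: R = L / D (liquid returned / distillate withdrawn)
L = 735 kmol/h, D = 192 kmol/h
R = 735 / 192 = 3.828

3.828


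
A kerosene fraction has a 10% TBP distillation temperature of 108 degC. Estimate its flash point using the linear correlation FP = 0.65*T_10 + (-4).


FP = 0.65 * 108 + (-4) = 66.2

66.2 degC


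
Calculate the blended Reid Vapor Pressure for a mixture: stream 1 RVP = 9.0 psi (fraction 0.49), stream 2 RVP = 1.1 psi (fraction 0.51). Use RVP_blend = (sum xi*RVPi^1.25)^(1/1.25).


Chevron index: RVP_blend = (sum xi*RVPi^1.25)^(1/1.25)
RVP^1.25 terms: 0.49 * 9.0^1.25 + 0.51 * 1.1^1.25 = 8.21287
RVP_blend = 8.21287^(1/1.25) = 5.390

5.390 psi


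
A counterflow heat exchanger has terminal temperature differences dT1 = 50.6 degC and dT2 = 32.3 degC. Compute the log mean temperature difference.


LMTD = (dT1 - dT2) / ln(dT1/dT2)
= (50.6 - 32.3) / ln(50.6 / 32.3) = 18.3 / 0.448884 = 40.77

40.77 degC


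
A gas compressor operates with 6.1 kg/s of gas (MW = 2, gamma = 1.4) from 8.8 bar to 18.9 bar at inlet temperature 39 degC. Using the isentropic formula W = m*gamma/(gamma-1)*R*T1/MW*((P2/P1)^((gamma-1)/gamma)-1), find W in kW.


Isentropic work: W = m*(gamma/(gamma-1))*(R*T1/MW)*((P2/P1)^((gamma-1)/gamma) - 1)
T1 = 39 + 273.15 = 312.15 K
Pressure ratio = 18.9 / 8.8 = 2.14773
Exponent = (1.4 - 1)/1.4 = 0.285714
(P2/P1)^exp - 1 = 2.14773^0.285714 - 1 = 0.244088
W = 6.1 * 1.4 / 0.4 * 8.314 * 312.15 / 2 * 0.244088 = 6762

6762 kW


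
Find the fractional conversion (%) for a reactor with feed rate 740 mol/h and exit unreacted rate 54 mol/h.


X = (F_in - F_out) / F_in * 100
Moles reacted = 740 - 54 = 686
X = 686 / 740 * 100
= 0.9270 * 100
= 92.70 %

92.70 %


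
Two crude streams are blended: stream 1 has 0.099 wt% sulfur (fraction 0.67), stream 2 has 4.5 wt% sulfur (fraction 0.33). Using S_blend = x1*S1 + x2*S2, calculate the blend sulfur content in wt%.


Linear sulfur blending: S_blend = x1*S1 + x2*S2
Contribution 1: 0.67 * 0.099 = 0.06633 wt%
Contribution 2: 0.33 * 4.5 = 1.485 wt%
S_blend = 0.06633 + 1.485 = 1.55133

1.55133 wt%


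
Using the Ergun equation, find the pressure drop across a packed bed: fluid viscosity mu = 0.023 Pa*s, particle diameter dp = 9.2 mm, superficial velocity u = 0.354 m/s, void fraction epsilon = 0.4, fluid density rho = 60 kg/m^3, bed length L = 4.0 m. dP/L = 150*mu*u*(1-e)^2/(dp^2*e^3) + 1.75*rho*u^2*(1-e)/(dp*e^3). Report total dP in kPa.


dp = 9.2 mm = 0.0092 m
Viscous term = 150*0.023*0.354*(1-0.4)^2 / (0.0092^2*0.4^3) = 81165.1
Inertial term = 1.75*60*0.354^2*(1-0.4) / (0.0092*0.4^3) = 13408.5
dP/L = 81165.1 + 13408.5 = 94573.6 Pa/m
dP = 94573.6 * 4.0 / 1000 = 378.3 kPa

378.3 kPa


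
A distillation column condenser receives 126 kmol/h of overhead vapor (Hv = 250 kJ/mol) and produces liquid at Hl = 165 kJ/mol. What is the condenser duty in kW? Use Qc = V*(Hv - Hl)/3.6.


Qc = 126 * (250 - 165) / 3.6 = 126 * 85 / 3.6 = 2975

2975 kW


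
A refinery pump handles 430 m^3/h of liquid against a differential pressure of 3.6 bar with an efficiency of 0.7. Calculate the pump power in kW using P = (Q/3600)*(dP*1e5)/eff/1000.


Q = 430 / 3600 = 0.119444 m^3/s
P = 0.119444 * (3.6 * 1e5) / 0.7 / 1000 = 61.43

61.43 kW


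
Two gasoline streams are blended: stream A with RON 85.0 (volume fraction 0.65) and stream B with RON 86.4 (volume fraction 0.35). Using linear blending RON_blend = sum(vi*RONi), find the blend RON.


Linear blending: RON_blend = sum(vi * RONi)
Contribution 1: 0.65 * 85.0 = 55.25
Contribution 2: 0.35 * 86.4 = 30.24
RON_blend = 55.25 + 30.24 = 85.49

85.49


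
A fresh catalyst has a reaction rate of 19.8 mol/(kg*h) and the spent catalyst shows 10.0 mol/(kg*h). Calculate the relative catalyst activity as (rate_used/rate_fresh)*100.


Activity (%) = (rate_used / rate_fresh) * 100
rate_used = 10.0, rate_fresh = 19.8
= (10.0 / 19.8) * 100
= 0.5051 * 100 = 50.51

50.51 %


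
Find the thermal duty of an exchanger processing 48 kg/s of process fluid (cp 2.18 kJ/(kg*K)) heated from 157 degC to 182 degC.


Q = m_dot * cp * delta_T
delta_T = 182 - 157 = 25 K
Q = 48 * 2.18 * 25
= 104.64 * 25
= 2616 kW

2616 kW


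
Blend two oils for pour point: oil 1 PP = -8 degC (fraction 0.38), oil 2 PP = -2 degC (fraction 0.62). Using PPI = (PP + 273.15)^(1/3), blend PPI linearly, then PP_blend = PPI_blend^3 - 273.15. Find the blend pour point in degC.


PPI_1 = (-8 + 273.15)^(1/3) = 6.42437
PPI_2 = (-2 + 273.15)^(1/3) = 6.472467
PPI_blend = 0.38 * 6.42437 + 0.62 * 6.472467 = 6.45419
PP_blend = 6.45419^3 - 273.15 = 268.8594 - 273.15 = -4.29

-4.29 degC


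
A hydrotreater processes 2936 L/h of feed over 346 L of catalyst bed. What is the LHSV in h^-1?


LHSV = volumetric feed rate / catalyst volume
= 2936 L/h / 346 L
= 8.486 h^-1

8.486 h^-1


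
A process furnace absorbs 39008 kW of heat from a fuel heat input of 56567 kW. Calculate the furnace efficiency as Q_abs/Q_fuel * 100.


Furnace efficiency = Q_absorbed / Q_fuel * 100
= 39008 / 56567 * 100 = 68.96

68.96 %


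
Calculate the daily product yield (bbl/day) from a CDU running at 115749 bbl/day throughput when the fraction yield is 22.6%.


Crude throughput = 115749 bbl/day
Fraction yield = 22.6%
yield = throughput * fraction / 100
yield = 115749 * 22.6 / 100 = 26159.274

26159.274 bbl/day


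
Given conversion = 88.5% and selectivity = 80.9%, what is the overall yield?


Overall yield = conversion (%) * selectivity (%) / 100
Conversion = 88.5%, Selectivity = 80.9%
Y = 88.5 * 80.9 / 100
= 71.5965 %

71.5965 %


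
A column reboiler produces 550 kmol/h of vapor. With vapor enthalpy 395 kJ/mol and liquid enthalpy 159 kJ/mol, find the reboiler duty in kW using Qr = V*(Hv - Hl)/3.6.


Qr = 550 * (395 - 159) / 3.6 = 550 * 236 / 3.6 = 36060

36060 kW


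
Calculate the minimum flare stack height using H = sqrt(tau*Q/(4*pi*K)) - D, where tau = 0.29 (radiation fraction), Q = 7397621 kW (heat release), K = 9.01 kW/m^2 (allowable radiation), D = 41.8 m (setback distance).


tau*Q/(4*pi*K) = 0.29 * 7397621 / (4 * pi * 9.01) = 18947.7
sqrt(18947.7) = 137.651
H = 137.651 - 41.8 = 95.85

95.85 m


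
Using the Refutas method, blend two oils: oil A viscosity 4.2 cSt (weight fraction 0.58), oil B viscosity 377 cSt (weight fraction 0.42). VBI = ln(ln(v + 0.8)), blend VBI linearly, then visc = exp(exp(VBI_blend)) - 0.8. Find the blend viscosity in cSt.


Refutas method: VBN_i = 14.534*ln(ln(visc_i + 0.8)) + 10.975, blended linearly by mass fraction; since VBN is linear in VBI_i = ln(ln(visc_i + 0.8)) and the fractions sum to 1, blend VBI directly: visc = exp(exp(VBI_blend)) - 0.8
VBI_1 = ln(ln(4.2 + 0.8)) = 0.475885
VBI_2 = ln(ln(377 + 0.8)) = 1.78076
VBI_blend = 0.58 * 0.475885 + 0.42 * 1.78076 = 1.02393
visc_blend = exp(exp(1.02393)) - 0.8 = 15.39

15.39 cSt


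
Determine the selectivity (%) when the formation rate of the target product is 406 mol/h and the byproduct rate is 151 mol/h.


Selectivity = desired / (desired + undesired) * 100
Total products = 406 + 151 = 557 mol/h
S = 406 / 557 * 100
= 0.7289 * 100
= 72.89 %

72.89 %


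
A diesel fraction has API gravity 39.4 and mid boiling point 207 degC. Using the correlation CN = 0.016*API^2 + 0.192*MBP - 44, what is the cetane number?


CN = 0.016 * 39.4^2 + 0.192 * 207 - 44
CN = 24.83776 + 39.744 - 44 = 20.58176

20.58176


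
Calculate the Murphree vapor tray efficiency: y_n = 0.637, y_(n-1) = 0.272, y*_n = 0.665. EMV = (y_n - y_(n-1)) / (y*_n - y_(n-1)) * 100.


Murphree vapor efficiency: EMV = (y_n - y_(n-1)) / (y*_n - y_(n-1)) * 100
EMV = (0.637 - 0.272) / (0.665 - 0.272) * 100 = 0.365 / 0.393 * 100 = 92.88

92.88 %


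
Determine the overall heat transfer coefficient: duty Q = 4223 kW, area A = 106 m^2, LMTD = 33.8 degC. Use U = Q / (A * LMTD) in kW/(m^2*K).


From Q = U*A*LMTD, U = Q / (A * LMTD)
U = 4223 / (106 * 33.8) = 4223 / 3582.8 = 1.179

1.179 kW/(m^2*K)


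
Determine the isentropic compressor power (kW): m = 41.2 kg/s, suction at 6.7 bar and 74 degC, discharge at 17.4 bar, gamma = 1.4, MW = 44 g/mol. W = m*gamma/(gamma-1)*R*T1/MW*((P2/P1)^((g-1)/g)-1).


Isentropic work: W = m*(gamma/(gamma-1))*(R*T1/MW)*((P2/P1)^((gamma-1)/gamma) - 1)
T1 = 74 + 273.15 = 347.15 K
Pressure ratio = 17.4 / 6.7 = 2.59701
Exponent = (1.4 - 1)/1.4 = 0.285714
(P2/P1)^exp - 1 = 2.59701^0.285714 - 1 = 0.313472
W = 41.2 * 1.4 / 0.4 * 8.314 * 347.15 / 44 * 0.313472 = 2965

2965 kW


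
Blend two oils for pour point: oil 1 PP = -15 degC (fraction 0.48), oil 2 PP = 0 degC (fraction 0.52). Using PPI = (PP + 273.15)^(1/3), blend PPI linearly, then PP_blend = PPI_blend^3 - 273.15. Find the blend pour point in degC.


PPI_1 = (-15 + 273.15)^(1/3) = 6.36733
PPI_2 = (0 + 273.15)^(1/3) = 6.488342
PPI_blend = 0.48 * 6.36733 + 0.52 * 6.488342 = 6.430256
PP_blend = 6.430256^3 - 273.15 = 265.8795 - 273.15 = -7.27

-7.27 degC


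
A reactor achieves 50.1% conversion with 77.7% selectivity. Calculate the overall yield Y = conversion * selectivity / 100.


Overall yield = conversion (%) * selectivity (%) / 100
Conversion = 50.1%, Selectivity = 77.7%
Y = 50.1 * 77.7 / 100
= 38.9277 %

38.9277 %


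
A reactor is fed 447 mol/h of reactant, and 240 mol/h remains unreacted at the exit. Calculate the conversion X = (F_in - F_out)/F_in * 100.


X = (F_in - F_out) / F_in * 100
Moles reacted = 447 - 240 = 207
X = 207 / 447 * 100
= 0.4631 * 100
= 46.31 %

46.31 %


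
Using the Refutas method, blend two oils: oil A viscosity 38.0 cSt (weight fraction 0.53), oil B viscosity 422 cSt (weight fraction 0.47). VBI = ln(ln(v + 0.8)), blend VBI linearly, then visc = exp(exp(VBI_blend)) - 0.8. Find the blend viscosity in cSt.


Refutas method: VBN_i = 14.534*ln(ln(visc_i + 0.8)) + 10.975, blended linearly by mass fraction; since VBN is linear in VBI_i = ln(ln(visc_i + 0.8)) and the fractions sum to 1, blend VBI directly: visc = exp(exp(VBI_blend)) - 0.8
VBI_1 = ln(ln(38.0 + 0.8)) = 1.29703
VBI_2 = ln(ln(422 + 0.8)) = 1.79955
VBI_blend = 0.53 * 1.29703 + 0.47 * 1.79955 = 1.53321
visc_blend = exp(exp(1.53321)) - 0.8 = 102.0

102.0 cSt


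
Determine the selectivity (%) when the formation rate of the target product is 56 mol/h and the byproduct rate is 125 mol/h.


Selectivity = desired / (desired + undesired) * 100
Total products = 56 + 125 = 181 mol/h
S = 56 / 181 * 100
= 0.3094 * 100
= 30.94 %

30.94 %


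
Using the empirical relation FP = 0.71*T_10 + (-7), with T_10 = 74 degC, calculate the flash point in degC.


FP = 0.71 * 74 + (-7) = 45.54

45.54 degC


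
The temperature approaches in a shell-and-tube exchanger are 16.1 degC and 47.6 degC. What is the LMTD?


LMTD = (dT1 - dT2) / ln(dT1/dT2)
= (16.1 - 47.6) / ln(16.1 / 47.6) = -31.5 / -1.08401 = 29.06

29.06 degC


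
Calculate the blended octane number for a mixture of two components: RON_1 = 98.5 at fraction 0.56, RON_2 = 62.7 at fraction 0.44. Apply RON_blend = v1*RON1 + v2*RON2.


Linear blending: RON_blend = sum(vi * RONi)
Contribution 1: 0.56 * 98.5 = 55.16
Contribution 2: 0.44 * 62.7 = 27.588
RON_blend = 55.16 + 27.588 = 82.748

82.748


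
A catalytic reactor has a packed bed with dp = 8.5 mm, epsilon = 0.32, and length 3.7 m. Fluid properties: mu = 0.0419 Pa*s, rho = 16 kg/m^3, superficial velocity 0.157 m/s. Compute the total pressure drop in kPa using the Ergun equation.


dp = 8.5 mm = 0.0085 m
Viscous term = 150*0.0419*0.157*(1-0.32)^2 / (0.0085^2*0.32^3) = 192724
Inertial term = 1.75*16*0.157^2*(1-0.32) / (0.0085*0.32^3) = 1684.99
dP/L = 192724 + 1684.99 = 194409 Pa/m
dP = 194409 * 3.7 / 1000 = 719.3 kPa

719.3 kPa


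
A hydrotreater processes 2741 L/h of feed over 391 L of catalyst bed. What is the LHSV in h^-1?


LHSV = volumetric feed rate / catalyst volume
= 2741 L/h / 391 L
= 7.010 h^-1

7.010 h^-1


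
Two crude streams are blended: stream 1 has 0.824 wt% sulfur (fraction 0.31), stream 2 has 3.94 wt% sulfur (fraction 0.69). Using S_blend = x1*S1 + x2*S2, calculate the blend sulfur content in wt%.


Linear sulfur blending: S_blend = x1*S1 + x2*S2
Contribution 1: 0.31 * 0.824 = 0.25544 wt%
Contribution 2: 0.69 * 3.94 = 2.7186 wt%
S_blend = 0.25544 + 2.7186 = 2.97404

2.97404 wt%


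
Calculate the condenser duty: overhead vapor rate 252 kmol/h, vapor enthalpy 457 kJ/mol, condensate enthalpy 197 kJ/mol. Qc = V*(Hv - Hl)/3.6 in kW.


Qc = 252 * (457 - 197) / 3.6 = 252 * 260 / 3.6 = 18200

18200 kW


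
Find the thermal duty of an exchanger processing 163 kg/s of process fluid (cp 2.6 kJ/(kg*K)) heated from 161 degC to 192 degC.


Q = m_dot * cp * delta_T
delta_T = 192 - 161 = 31 K
Q = 163 * 2.6 * 31
= 423.8 * 31
= 13137.8 kW

13137.8 kW


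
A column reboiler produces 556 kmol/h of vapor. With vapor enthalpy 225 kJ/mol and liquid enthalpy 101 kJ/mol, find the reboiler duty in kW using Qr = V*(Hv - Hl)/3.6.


Qr = 556 * (225 - 101) / 3.6 = 556 * 124 / 3.6 = 19150

19150 kW


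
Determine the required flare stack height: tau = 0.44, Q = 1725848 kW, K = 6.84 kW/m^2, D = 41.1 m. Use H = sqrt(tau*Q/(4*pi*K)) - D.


tau*Q/(4*pi*K) = 0.44 * 1725848 / (4 * pi * 6.84) = 8834.65
sqrt(8834.65) = 93.9928
H = 93.9928 - 41.1 = 52.89

52.89 m


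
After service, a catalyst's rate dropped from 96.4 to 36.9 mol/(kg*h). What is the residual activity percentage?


Activity (%) = (rate_used / rate_fresh) * 100
rate_used = 36.9, rate_fresh = 96.4
= (36.9 / 96.4) * 100
= 0.3828 * 100 = 38.28

38.28 %


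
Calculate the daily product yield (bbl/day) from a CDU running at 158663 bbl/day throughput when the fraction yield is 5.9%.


Crude throughput = 158663 bbl/day
Fraction yield = 5.9%
yield = throughput * fraction / 100
yield = 158663 * 5.9 / 100 = 9361.117

9361.117 bbl/day


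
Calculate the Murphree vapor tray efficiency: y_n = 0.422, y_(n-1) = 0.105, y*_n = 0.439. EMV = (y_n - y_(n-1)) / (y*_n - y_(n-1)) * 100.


Murphree vapor efficiency: EMV = (y_n - y_(n-1)) / (y*_n - y_(n-1)) * 100
EMV = (0.422 - 0.105) / (0.439 - 0.105) * 100 = 0.317 / 0.334 * 100 = 94.91

94.91 %


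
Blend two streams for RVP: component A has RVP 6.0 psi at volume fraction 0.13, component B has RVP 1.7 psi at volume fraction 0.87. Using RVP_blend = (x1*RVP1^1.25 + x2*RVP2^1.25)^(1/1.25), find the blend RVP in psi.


Chevron index: RVP_blend = (sum xi*RVPi^1.25)^(1/1.25)
RVP^1.25 terms: 0.13 * 6.0^1.25 + 0.87 * 1.7^1.25 = 2.90957
RVP_blend = 2.90957^(1/1.25) = 2.350

2.350 psi


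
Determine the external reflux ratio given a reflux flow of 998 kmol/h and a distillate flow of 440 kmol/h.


Reflux ratio definition: R = L / D (liquid returned / distillate withdrawn)
L = 998 kmol/h, D = 440 kmol/h
R = 998 / 440 = 2.268

2.268


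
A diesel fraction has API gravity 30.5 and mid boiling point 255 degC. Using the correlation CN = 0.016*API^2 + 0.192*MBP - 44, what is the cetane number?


CN = 0.016 * 30.5^2 + 0.192 * 255 - 44
CN = 14.884 + 48.96 - 44 = 19.844

19.844


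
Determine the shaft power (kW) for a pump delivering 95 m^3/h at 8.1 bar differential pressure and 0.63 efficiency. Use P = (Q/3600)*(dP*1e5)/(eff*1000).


Q = 95 / 3600 = 0.0263889 m^3/s
P = 0.0263889 * (8.1 * 1e5) / 0.63 / 1000 = 33.93

33.93 kW


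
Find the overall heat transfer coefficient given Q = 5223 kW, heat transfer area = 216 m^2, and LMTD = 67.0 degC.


From Q = U*A*LMTD, U = Q / (A * LMTD)
U = 5223 / (216 * 67.0) = 5223 / 14472 = 0.3609

0.3609 kW/(m^2*K)


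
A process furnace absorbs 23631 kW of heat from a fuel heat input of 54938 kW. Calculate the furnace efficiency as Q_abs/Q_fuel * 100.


Furnace efficiency = Q_absorbed / Q_fuel * 100
= 23631 / 54938 * 100 = 43.01

43.01 %


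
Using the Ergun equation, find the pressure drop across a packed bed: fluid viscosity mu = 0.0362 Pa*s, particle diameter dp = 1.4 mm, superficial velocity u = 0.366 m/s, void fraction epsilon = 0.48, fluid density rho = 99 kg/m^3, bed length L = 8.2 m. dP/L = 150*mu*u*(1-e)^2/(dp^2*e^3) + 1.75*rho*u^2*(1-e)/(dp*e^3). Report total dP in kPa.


dp = 1.4 mm = 0.0014 m
Viscous term = 150*0.0362*0.366*(1-0.48)^2 / (0.0014^2*0.48^3) = 2479180
Inertial term = 1.75*99*0.366^2*(1-0.48) / (0.0014*0.48^3) = 77944.8
dP/L = 2479180 + 77944.8 = 2557120 Pa/m
dP = 2557120 * 8.2 / 1000 = 20970 kPa

20970 kPa


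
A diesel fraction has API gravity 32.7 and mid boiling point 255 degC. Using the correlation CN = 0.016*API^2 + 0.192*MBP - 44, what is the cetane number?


CN = 0.016 * 32.7^2 + 0.192 * 255 - 44
CN = 17.10864 + 48.96 - 44 = 22.06864

22.06864


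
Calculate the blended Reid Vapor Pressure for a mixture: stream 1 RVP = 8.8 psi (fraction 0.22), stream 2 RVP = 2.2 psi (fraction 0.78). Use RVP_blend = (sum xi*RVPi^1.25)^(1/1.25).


Chevron index: RVP_blend = (sum xi*RVPi^1.25)^(1/1.25)
RVP^1.25 terms: 0.22 * 8.8^1.25 + 0.78 * 2.2^1.25 = 5.42435
RVP_blend = 5.42435^(1/1.25) = 3.868

3.868 psi


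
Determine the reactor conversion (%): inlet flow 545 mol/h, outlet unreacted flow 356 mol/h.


X = (F_in - F_out) / F_in * 100
Moles reacted = 545 - 356 = 189
X = 189 / 545 * 100
= 0.3468 * 100
= 34.68 %

34.68 %


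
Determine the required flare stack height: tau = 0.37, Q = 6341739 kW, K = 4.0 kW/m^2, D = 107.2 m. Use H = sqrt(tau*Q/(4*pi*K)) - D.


tau*Q/(4*pi*K) = 0.37 * 6341739 / (4 * pi * 4.0) = 46681
sqrt(46681) = 216.058
H = 216.058 - 107.2 = 108.9

108.9 m


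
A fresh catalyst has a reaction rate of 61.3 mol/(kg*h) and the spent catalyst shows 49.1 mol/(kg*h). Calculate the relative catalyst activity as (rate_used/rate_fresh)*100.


Activity (%) = (rate_used / rate_fresh) * 100
rate_used = 49.1, rate_fresh = 61.3
= (49.1 / 61.3) * 100
= 0.8010 * 100 = 80.10

80.10 %


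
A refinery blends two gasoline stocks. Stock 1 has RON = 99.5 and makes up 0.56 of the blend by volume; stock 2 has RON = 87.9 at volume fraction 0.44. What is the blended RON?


Linear blending: RON_blend = sum(vi * RONi)
Contribution 1: 0.56 * 99.5 = 55.72
Contribution 2: 0.44 * 87.9 = 38.676
RON_blend = 55.72 + 38.676 = 94.396

94.396
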